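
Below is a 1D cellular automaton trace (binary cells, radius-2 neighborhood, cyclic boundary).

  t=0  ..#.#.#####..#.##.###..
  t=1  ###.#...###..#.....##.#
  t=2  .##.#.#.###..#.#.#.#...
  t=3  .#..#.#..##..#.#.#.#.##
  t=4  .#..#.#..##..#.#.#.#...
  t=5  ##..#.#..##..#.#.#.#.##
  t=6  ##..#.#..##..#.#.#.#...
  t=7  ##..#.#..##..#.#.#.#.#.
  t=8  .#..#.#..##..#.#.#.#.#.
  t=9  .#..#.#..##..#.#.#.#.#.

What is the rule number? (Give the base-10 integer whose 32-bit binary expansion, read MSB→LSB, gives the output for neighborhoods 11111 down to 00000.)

  #####|#  b31=1 t=0,i=8
  ####.|#  b30=1 t=0,i=9
  ###.#|#  b29=1 t=1,i=2
  ###..|#  b28=1 t=0,i=10
  ##.##|.  b27=0 t=0,i=17
  ##.#.|.  b26=0 t=1,i=3
  ##..#|.  b25=0 t=0,i=11
  ##...|.  b24=0 t=0,i=21
  #.###|.  b23=0 t=0,i=6
  #.##.|.  b22=0 t=0,i=15
  #.#.#|#  b21=1 t=0,i=4
  #.#..|#  b20=1 t=1,i=4
  #..##|.  b19=0 t=3,i=8
  #..#.|.  b18=0 t=0,i=12
  #...#|#  b17=1 t=1,i=6
  #....|#  b16=1 t=0,i=22
  .####|.  b15=0 t=0,i=7
  .###.|#  b14=1 t=0,i=19
  .##.#|.  b13=0 t=0,i=16
  .##..|#  b12=1 t=3,i=10
  .#.##|.  b11=0 t=0,i=5
  .#.#.|.  b10=0 t=0,i=3
  .#..#|.  b9=0 t=3,i=2
  .#...|.  b8=0 t=1,i=5
  ..###|#  b7=1 t=1,i=8
  ..##.|#  b6=1 t=1,i=19
  ..#.#|#  b5=1 t=0,i=2
  ..#..|#  b4=1 t=1,i=13
  ...##|.  b3=0 t=1,i=7
  ...#.|#  b2=1 t=0,i=1
  ....#|#  b1=1 t=0,i=0
  .....|.  b0=0 t=1,i=16
  bits 11110000001100110101000011110110 = 4029894902

4029894902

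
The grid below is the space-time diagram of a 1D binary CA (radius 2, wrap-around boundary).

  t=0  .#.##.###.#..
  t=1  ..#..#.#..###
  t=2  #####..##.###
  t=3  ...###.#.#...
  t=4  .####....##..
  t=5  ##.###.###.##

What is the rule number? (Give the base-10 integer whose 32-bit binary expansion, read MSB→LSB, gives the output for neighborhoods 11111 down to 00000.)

  nb #####: next=.  (t=2,i=0, bit31=0)
  nb ####.: next=#  (t=2,i=3, bit30=1)
  nb ###.#: next=.  (t=0,i=8, bit29=0)
  nb ###..: next=#  (t=1,i=12, bit28=1)
  nb ##.##: next=#  (t=0,i=5, bit27=1)
  nb ##.#.: next=.  (t=0,i=9, bit26=0)
  nb ##..#: next=#  (t=1,i=0, bit25=1)
  nb ##...: next=#  (t=4,i=5, bit24=1)
  nb #.###: next=.  (t=0,i=6, bit23=0)
  nb #.##.: next=.  (t=0,i=3, bit22=0)
  nb #.#.#: next=.  (t=3,i=7, bit21=0)
  nb #.#..: next=#  (t=0,i=10, bit20=1)
  nb #..##: next=.  (t=1,i=9, bit19=0)
  nb #..#.: next=#  (t=1,i=1, bit18=1)
  nb #...#: next=#  (t=0,i=12, bit17=1)
  nb #....: next=.  (t=3,i=11, bit16=0)
  nb .####: next=.  (t=2,i=11, bit15=0)
  nb .###.: next=#  (t=0,i=7, bit14=1)
  nb .##.#: next=.  (t=0,i=4, bit13=0)
  nb .##..: next=.  (t=4,i=10, bit12=0)
  nb .#.##: next=#  (t=0,i=2, bit11=1)
  nb .#.#.: next=.  (t=1,i=6, bit10=0)
  nb .#..#: next=#  (t=1,i=3, bit9=1)
  nb .#...: next=#  (t=0,i=11, bit8=1)
  nb ..###: next=#  (t=1,i=10, bit7=1)
  nb ..##.: next=#  (t=2,i=7, bit6=1)
  nb ..#.#: next=.  (t=0,i=1, bit5=0)
  nb ..#..: next=#  (t=1,i=2, bit4=1)
  nb ...##: next=#  (t=3,i=2, bit3=1)
  nb ...#.: next=.  (t=0,i=0, bit2=0)
  nb ....#: next=#  (t=3,i=1, bit1=1)
  nb .....: next=.  (t=3,i=0, bit0=0)
  bits 01011011000101100100101111011010 = 1528187866

1528187866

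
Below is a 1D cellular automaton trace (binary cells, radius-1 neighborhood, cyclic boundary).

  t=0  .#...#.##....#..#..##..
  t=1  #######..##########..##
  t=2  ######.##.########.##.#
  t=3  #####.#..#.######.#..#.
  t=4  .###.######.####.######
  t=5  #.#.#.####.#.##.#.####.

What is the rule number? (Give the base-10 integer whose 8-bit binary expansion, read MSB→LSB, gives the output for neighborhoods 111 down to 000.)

183

  [7] ### => #  t=1,i=0
  [6] ##. => .  t=0,i=8
  [5] #.# => #  t=0,i=6
  [4] #.. => #  t=0,i=2
  [3] .## => .  t=0,i=7
  [2] .#. => #  t=0,i=1
  [1] ..# => #  t=0,i=0
  [0] ... => #  t=0,i=3
  bits 10110111 = 183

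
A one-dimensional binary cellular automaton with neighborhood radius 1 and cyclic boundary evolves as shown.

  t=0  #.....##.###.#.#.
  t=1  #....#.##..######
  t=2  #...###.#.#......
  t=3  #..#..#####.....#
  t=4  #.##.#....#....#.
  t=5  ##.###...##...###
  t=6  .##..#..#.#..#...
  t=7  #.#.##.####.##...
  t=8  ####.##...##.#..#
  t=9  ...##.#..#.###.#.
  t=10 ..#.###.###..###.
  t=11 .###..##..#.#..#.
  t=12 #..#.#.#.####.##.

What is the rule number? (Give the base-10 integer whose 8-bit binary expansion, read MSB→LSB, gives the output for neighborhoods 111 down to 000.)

  ### -> .   bit 7 = 0  t=0,i=10
  ##. -> #   bit 6 = 1  t=0,i=7
  #.# -> #   bit 5 = 1  t=0,i=8
  #.. -> .   bit 4 = 0  t=0,i=1
  .## -> .   bit 3 = 0  t=0,i=6
  .#. -> #   bit 2 = 1  t=0,i=0
  ..# -> #   bit 1 = 1  t=0,i=5
  ... -> .   bit 0 = 0  t=0,i=2
  bits 01100110 = 102

102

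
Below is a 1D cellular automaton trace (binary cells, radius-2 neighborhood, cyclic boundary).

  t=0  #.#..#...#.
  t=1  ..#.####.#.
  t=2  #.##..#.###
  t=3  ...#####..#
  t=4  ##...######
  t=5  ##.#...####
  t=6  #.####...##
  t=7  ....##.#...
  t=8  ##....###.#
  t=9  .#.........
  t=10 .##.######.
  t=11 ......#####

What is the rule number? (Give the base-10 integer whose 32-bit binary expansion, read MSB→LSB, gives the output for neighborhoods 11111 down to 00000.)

3591772465

  ##### -> #   bit 31 = 1  t=3,i=5
  ####. -> #   bit 30 = 1  t=1,i=6
  ###.# -> .   bit 29 = 0  t=1,i=7
  ###.. -> #   bit 28 = 1  t=3,i=7
  ##.## -> .   bit 27 = 0  t=2,i=1
  ##.#. -> #   bit 26 = 1  t=1,i=8
  ##..# -> #   bit 25 = 1  t=2,i=4
  ##... -> .   bit 24 = 0  t=4,i=2
  #.### -> .   bit 23 = 0  t=1,i=4
  #.##. -> .   bit 22 = 0  t=2,i=2
  #.#.# -> .   bit 21 = 0  t=0,i=0
  #.#.. -> #   bit 20 = 1  t=0,i=2
  #..## -> .   bit 19 = 0  t=10,i=0
  #..#. -> #   bit 18 = 1  t=0,i=4
  #...# -> #   bit 17 = 1  t=0,i=7
  #.... -> .   bit 16 = 0  t=7,i=9
  .#### -> .   bit 15 = 0  t=1,i=5
  .###. -> .   bit 14 = 0  t=6,i=10
  .##.# -> .   bit 13 = 0  t=7,i=5
  .##.. -> #   bit 12 = 1  t=2,i=3
  .#.## -> #   bit 11 = 1  t=1,i=3
  .#.#. -> .   bit 10 = 0  t=0,i=1
  .#..# -> .   bit 9 = 0  t=0,i=3
  .#... -> #   bit 8 = 1  t=0,i=6
  ..### -> .   bit 7 = 0  t=3,i=3
  ..##. -> .   bit 6 = 0  t=7,i=4
  ..#.# -> #   bit 5 = 1  t=0,i=9
  ..#.. -> #   bit 4 = 1  t=0,i=5
  ...## -> .   bit 3 = 0  t=3,i=2
  ...#. -> .   bit 2 = 0  t=0,i=8
  ....# -> .   bit 1 = 0  t=7,i=2
  ..... -> #   bit 0 = 1  t=7,i=0
  bits 11010110000101100001100100110001 = 3591772465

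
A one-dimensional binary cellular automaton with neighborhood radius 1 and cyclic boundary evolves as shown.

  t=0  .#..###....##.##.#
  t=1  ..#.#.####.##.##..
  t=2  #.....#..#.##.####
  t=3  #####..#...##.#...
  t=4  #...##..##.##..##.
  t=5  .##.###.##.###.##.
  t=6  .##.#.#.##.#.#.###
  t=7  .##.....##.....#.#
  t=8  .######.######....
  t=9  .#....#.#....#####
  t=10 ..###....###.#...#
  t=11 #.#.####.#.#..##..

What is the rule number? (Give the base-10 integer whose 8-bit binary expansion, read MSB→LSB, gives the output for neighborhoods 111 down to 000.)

  nb ###: next=.  (t=0,i=5, bit7=0)
  nb ##.: next=#  (t=0,i=6, bit6=1)
  nb #.#: next=.  (t=0,i=0, bit5=0)
  nb #..: next=#  (t=0,i=2, bit4=1)
  nb .##: next=#  (t=0,i=4, bit3=1)
  nb .#.: next=.  (t=0,i=1, bit2=0)
  nb ..#: next=.  (t=0,i=3, bit1=0)
  nb ...: next=#  (t=0,i=8, bit0=1)
  bits 01011001 = 89

89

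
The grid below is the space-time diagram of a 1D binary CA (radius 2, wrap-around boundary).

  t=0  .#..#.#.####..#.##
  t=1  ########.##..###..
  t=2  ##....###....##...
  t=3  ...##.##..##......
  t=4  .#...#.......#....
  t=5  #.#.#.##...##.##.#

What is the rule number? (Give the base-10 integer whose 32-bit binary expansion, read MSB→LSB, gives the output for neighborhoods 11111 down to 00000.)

1815465894

  #####|.  b31=0 t=1,i=2
  ####.|#  b30=1 t=0,i=10
  ###.#|#  b29=1 t=1,i=7
  ###..|.  b28=0 t=0,i=11
  ##.##|#  b27=1 t=1,i=8
  ##.#.|#  b26=1 t=0,i=0
  ##..#|.  b25=0 t=0,i=12
  ##...|.  b24=0 t=2,i=2
  #.###|.  b23=0 t=0,i=8
  #.##.|.  b22=0 t=0,i=16
  #.#.#|#  b21=1 t=0,i=6
  #.#..|#  b20=1 t=0,i=1
  #..##|.  b19=0 t=1,i=12
  #..#.|#  b18=1 t=0,i=3
  #...#|.  b17=0 t=2,i=16
  #....|#  b16=1 t=2,i=3
  .####|#  b15=1 t=0,i=9
  .###.|#  b14=1 t=1,i=14
  .##.#|.  b13=0 t=0,i=17
  .##..|.  b12=0 t=1,i=10
  .#.##|#  b11=1 t=0,i=7
  .#.#.|#  b10=1 t=0,i=5
  .#..#|#  b9=1 t=0,i=2
  .#...|#  b8=1 t=4,i=2
  ..###|#  b7=1 t=1,i=0
  ..##.|.  b6=0 t=2,i=0
  ..#.#|#  b5=1 t=0,i=4
  ..#..|.  b4=0 t=4,i=1
  ...##|.  b3=0 t=2,i=5
  ...#.|#  b2=1 t=4,i=0
  ....#|#  b1=1 t=2,i=4
  .....|.  b0=0 t=3,i=0
  bits 01101100001101011100111110100110 = 1815465894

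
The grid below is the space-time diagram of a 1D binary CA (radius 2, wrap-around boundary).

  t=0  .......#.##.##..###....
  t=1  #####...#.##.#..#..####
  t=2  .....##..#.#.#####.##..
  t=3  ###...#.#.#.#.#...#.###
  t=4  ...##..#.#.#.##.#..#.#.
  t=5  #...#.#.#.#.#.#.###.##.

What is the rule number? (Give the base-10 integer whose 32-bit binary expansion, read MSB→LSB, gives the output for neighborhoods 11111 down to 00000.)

152551057

  #####|.  b31=0 t=1,i=0
  ####.|.  b30=0 t=1,i=3
  ###.#|.  b29=0 t=2,i=17
  ###..|.  b28=0 t=0,i=18
  ##.##|#  b27=1 t=0,i=11
  ##.#.|.  b26=0 t=1,i=12
  ##..#|.  b25=0 t=0,i=14
  ##...|#  b24=1 t=0,i=19
  #.###|.  b23=0 t=2,i=13
  #.##.|.  b22=0 t=0,i=9
  #.#.#|.  b21=0 t=2,i=11
  #.#..|#  b20=1 t=1,i=13
  #..##|.  b19=0 t=0,i=15
  #..#.|#  b18=1 t=1,i=15
  #...#|#  b17=1 t=1,i=6
  #....|#  b16=1 t=0,i=20
  .####|#  b15=1 t=1,i=20
  .###.|.  b14=0 t=0,i=17
  .##.#|#  b13=1 t=0,i=10
  .##..|#  b12=1 t=0,i=13
  .#.##|#  b11=1 t=0,i=8
  .#.#.|#  b10=1 t=2,i=10
  .#..#|#  b9=1 t=1,i=14
  .#...|.  b8=0 t=3,i=15
  ..###|#  b7=1 t=0,i=16
  ..##.|.  b6=0 t=2,i=5
  ..#.#|.  b5=0 t=0,i=7
  ..#..|#  b4=1 t=1,i=16
  ...##|.  b3=0 t=2,i=4
  ...#.|.  b2=0 t=0,i=6
  ....#|.  b1=0 t=0,i=5
  .....|#  b0=1 t=0,i=0
  bits 00001001000101111011111010010001 = 152551057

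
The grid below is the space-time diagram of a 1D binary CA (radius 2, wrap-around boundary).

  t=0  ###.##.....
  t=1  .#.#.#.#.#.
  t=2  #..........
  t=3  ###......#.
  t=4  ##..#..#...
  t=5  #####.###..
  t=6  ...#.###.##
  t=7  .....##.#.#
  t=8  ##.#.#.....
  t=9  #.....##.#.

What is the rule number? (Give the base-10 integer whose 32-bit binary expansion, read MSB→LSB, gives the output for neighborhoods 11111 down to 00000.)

  nb #####: next=.  (t=5,i=2, bit31=0)
  nb ####.: next=#  (t=5,i=3, bit30=1)
  nb ###.#: next=.  (t=0,i=2, bit29=0)
  nb ###..: next=.  (t=3,i=2, bit28=0)
  nb ##.##: next=#  (t=0,i=3, bit27=1)
  nb ##.#.: next=.  (t=7,i=7, bit26=0)
  nb ##..#: next=#  (t=4,i=2, bit25=1)
  nb ##...: next=.  (t=0,i=6, bit24=0)
  nb #.###: next=#  (t=3,i=0, bit23=1)
  nb #.##.: next=.  (t=0,i=4, bit22=0)
  nb #.#.#: next=.  (t=1,i=3, bit21=0)
  nb #.#..: next=.  (t=1,i=9, bit20=0)
  nb #..##: next=#  (t=5,i=10, bit19=1)
  nb #..#.: next=#  (t=1,i=0, bit18=1)
  nb #...#: next=.  (t=4,i=9, bit17=0)
  nb #....: next=#  (t=0,i=7, bit16=1)
  nb .####: next=.  (t=5,i=1, bit15=0)
  nb .###.: next=#  (t=0,i=1, bit14=1)
  nb .##.#: next=.  (t=7,i=6, bit13=0)
  nb .##..: next=#  (t=0,i=5, bit12=1)
  nb .#.##: next=.  (t=3,i=10, bit11=0)
  nb .#.#.: next=.  (t=1,i=2, bit10=0)
  nb .#..#: next=.  (t=1,i=10, bit9=0)
  nb .#...: next=#  (t=2,i=1, bit8=1)
  nb ..###: next=.  (t=0,i=0, bit7=0)
  nb ..##.: next=#  (t=4,i=0, bit6=1)
  nb ..#.#: next=.  (t=1,i=1, bit5=0)
  nb ..#..: next=#  (t=2,i=0, bit4=1)
  nb ...##: next=.  (t=0,i=10, bit3=0)
  nb ...#.: next=.  (t=2,i=10, bit2=0)
  nb ....#: next=#  (t=0,i=9, bit1=1)
  nb .....: next=.  (t=0,i=8, bit0=0)
  bits 01001010100011010101000101010010 = 1250775378

1250775378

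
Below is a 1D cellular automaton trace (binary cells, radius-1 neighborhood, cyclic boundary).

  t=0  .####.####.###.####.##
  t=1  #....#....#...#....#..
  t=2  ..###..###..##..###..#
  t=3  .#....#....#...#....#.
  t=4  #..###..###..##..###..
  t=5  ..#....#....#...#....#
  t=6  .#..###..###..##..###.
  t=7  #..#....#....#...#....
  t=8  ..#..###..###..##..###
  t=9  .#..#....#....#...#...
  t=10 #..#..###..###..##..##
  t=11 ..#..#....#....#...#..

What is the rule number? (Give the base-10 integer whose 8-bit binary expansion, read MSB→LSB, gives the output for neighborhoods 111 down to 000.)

  nb ###: next=.  (t=0,i=2, bit7=0)
  nb ##.: next=.  (t=0,i=4, bit6=0)
  nb #.#: next=#  (t=0,i=0, bit5=1)
  nb #..: next=.  (t=1,i=1, bit4=0)
  nb .##: next=.  (t=0,i=1, bit3=0)
  nb .#.: next=.  (t=1,i=0, bit2=0)
  nb ..#: next=#  (t=1,i=4, bit1=1)
  nb ...: next=#  (t=1,i=2, bit0=1)
  bits 00100011 = 35

35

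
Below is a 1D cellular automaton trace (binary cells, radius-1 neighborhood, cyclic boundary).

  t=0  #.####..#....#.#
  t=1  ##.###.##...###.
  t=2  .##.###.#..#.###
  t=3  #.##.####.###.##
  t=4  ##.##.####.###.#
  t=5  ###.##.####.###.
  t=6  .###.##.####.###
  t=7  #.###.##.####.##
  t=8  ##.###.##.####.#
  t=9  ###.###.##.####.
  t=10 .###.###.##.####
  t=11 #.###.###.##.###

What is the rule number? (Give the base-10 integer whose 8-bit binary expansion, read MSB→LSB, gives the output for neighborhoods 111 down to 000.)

230

  nb ###: next=#  (t=0,i=3, bit7=1)
  nb ##.: next=#  (t=0,i=0, bit6=1)
  nb #.#: next=#  (t=0,i=1, bit5=1)
  nb #..: next=.  (t=0,i=6, bit4=0)
  nb .##: next=.  (t=0,i=2, bit3=0)
  nb .#.: next=#  (t=0,i=8, bit2=1)
  nb ..#: next=#  (t=0,i=7, bit1=1)
  nb ...: next=.  (t=0,i=10, bit0=0)
  bits 11100110 = 230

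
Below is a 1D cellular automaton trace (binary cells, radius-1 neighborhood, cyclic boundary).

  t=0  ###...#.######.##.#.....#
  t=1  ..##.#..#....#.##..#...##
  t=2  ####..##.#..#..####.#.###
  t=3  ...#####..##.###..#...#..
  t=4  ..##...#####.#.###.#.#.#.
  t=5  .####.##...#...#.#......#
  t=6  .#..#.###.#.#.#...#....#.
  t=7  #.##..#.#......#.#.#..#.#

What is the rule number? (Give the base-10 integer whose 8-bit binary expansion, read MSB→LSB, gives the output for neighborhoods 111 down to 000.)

  nb ###: next=.  (t=0,i=0, bit7=0)
  nb ##.: next=#  (t=0,i=2, bit6=1)
  nb #.#: next=.  (t=0,i=7, bit5=0)
  nb #..: next=#  (t=0,i=3, bit4=1)
  nb .##: next=#  (t=0,i=8, bit3=1)
  nb .#.: next=.  (t=0,i=6, bit2=0)
  nb ..#: next=#  (t=0,i=5, bit1=1)
  nb ...: next=.  (t=0,i=4, bit0=0)
  bits 01011010 = 90

90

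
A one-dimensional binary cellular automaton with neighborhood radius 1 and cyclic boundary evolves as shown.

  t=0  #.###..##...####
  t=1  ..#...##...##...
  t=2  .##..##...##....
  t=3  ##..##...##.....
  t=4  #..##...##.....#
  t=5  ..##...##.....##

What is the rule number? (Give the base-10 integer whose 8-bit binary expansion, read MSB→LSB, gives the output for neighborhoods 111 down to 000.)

  ###|.  b7=0 t=0,i=3
  ##.|.  b6=0 t=0,i=0
  #.#|.  b5=0 t=0,i=1
  #..|.  b4=0 t=0,i=5
  .##|#  b3=1 t=0,i=2
  .#.|#  b2=1 t=1,i=2
  ..#|#  b1=1 t=0,i=6
  ...|.  b0=0 t=0,i=10
  bits 00001110 = 14

14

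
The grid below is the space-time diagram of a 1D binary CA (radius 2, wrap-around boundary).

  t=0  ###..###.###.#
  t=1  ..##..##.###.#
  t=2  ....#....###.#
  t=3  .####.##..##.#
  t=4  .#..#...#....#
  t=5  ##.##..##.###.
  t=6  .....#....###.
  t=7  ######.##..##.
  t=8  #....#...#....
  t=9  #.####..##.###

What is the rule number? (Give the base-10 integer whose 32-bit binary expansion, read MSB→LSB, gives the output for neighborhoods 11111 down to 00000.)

850740247

  #####|.  b31=0 t=7,i=2
  ####.|.  b30=0 t=0,i=1
  ###.#|#  b29=1 t=0,i=7
  ###..|#  b28=1 t=0,i=2
  ##.##|.  b27=0 t=0,i=8
  ##.#.|.  b26=0 t=1,i=12
  ##..#|#  b25=1 t=0,i=3
  ##...|.  b24=0 t=6,i=13
  #.###|#  b23=1 t=0,i=9
  #.##.|.  b22=0 t=3,i=6
  #.#.#|#  b21=1 t=3,i=13
  #.#..|#  b20=1 t=1,i=13
  #..##|.  b19=0 t=0,i=4
  #..#.|#  b18=1 t=4,i=3
  #...#|.  b17=0 t=4,i=6
  #....|#  b16=1 t=2,i=1
  .####|.  b15=0 t=0,i=0
  .###.|#  b14=1 t=0,i=6
  .##.#|.  b13=0 t=1,i=7
  .##..|.  b12=0 t=1,i=3
  .#.##|.  b11=0 t=3,i=0
  .#.#.|#  b10=1 t=4,i=0
  .#..#|.  b9=0 t=1,i=0
  .#...|.  b8=0 t=2,i=0
  ..###|.  b7=0 t=0,i=5
  ..##.|.  b6=0 t=1,i=2
  ..#.#|.  b5=0 t=4,i=13
  ..#..|#  b4=1 t=2,i=4
  ...##|.  b3=0 t=2,i=8
  ...#.|#  b2=1 t=2,i=3
  ....#|#  b1=1 t=2,i=2
  .....|#  b0=1 t=6,i=1
  bits 00110010101101010100010000010111 = 850740247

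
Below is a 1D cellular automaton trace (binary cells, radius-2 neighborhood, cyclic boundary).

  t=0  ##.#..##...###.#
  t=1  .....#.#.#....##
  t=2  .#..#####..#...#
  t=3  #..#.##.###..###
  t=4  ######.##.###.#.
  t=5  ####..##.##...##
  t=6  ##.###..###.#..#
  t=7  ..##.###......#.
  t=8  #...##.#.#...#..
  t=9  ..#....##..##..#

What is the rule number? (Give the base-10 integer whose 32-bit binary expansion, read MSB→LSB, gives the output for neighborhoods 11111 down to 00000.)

  ##### -> #   bit 31 = 1  t=2,i=6
  ####. -> .   bit 30 = 0  t=2,i=7
  ###.# -> .   bit 29 = 0  t=0,i=1
  ###.. -> #   bit 28 = 1  t=2,i=8
  ##.## -> #   bit 27 = 1  t=0,i=14
  ##.#. -> .   bit 26 = 0  t=0,i=2
  ##..# -> #   bit 25 = 1  t=2,i=9
  ##... -> .   bit 24 = 0  t=0,i=8
  #.### -> #   bit 23 = 1  t=0,i=15
  #.##. -> #   bit 22 = 1  t=3,i=5
  #.#.# -> #   bit 21 = 1  t=1,i=7
  #.#.. -> .   bit 20 = 0  t=0,i=3
  #..## -> #   bit 19 = 1  t=0,i=5
  #..#. -> #   bit 18 = 1  t=2,i=10
  #...# -> #   bit 17 = 1  t=0,i=9
  #.... -> #   bit 16 = 1  t=1,i=1
  .#### -> #   bit 15 = 1  t=2,i=5
  .###. -> .   bit 14 = 0  t=0,i=0
  .##.# -> .   bit 13 = 0  t=3,i=6
  .##.. -> #   bit 12 = 1  t=0,i=7
  .#.## -> #   bit 11 = 1  t=3,i=4
  .#.#. -> #   bit 10 = 1  t=1,i=6
  .#..# -> .   bit 9 = 0  t=0,i=4
  .#... -> .   bit 8 = 0  t=1,i=10
  ..### -> .   bit 7 = 0  t=0,i=11
  ..##. -> .   bit 6 = 0  t=0,i=6
  ..#.# -> #   bit 5 = 1  t=1,i=5
  ..#.. -> .   bit 4 = 0  t=2,i=11
  ...## -> .   bit 3 = 0  t=0,i=10
  ...#. -> #   bit 2 = 1  t=1,i=4
  ....# -> .   bit 1 = 0  t=1,i=3
  ..... -> .   bit 0 = 0  t=1,i=2
  bits 10011010111011111001110000100100 = 2599394340

2599394340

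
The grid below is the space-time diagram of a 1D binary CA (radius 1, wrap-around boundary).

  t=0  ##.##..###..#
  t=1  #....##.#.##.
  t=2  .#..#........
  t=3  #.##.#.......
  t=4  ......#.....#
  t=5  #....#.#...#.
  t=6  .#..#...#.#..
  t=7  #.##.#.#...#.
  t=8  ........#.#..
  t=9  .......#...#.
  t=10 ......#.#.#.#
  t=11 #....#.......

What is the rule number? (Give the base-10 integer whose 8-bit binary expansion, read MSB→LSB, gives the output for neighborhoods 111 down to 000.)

  [7] ### => #  t=0,i=0
  [6] ##. => .  t=0,i=1
  [5] #.# => .  t=0,i=2
  [4] #.. => #  t=0,i=5
  [3] .## => .  t=0,i=3
  [2] .#. => .  t=1,i=0
  [1] ..# => #  t=0,i=6
  [0] ... => .  t=1,i=2
  bits 10010010 = 146

146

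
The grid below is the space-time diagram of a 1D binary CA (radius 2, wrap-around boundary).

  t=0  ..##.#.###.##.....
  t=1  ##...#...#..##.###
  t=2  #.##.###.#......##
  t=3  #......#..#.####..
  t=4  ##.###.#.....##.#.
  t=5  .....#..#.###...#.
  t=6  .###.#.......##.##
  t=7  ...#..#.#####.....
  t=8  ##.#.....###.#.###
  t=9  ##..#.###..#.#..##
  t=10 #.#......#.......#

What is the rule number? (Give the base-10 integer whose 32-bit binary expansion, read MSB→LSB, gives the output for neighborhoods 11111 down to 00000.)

  ##### -> #   bit 31 = 1  t=1,i=17
  ####. -> #   bit 30 = 1  t=1,i=0
  ###.# -> #   bit 29 = 1  t=0,i=9
  ###.. -> .   bit 28 = 0  t=1,i=1
  ##.## -> .   bit 27 = 0  t=0,i=10
  ##.#. -> .   bit 26 = 0  t=0,i=4
  ##..# -> #   bit 25 = 1  t=3,i=16
  ##... -> #   bit 24 = 1  t=0,i=13
  #.### -> .   bit 23 = 0  t=0,i=7
  #.##. -> .   bit 22 = 0  t=0,i=11
  #.#.# -> #   bit 21 = 1  t=0,i=5
  #.#.. -> .   bit 20 = 0  t=2,i=9
  #..## -> .   bit 19 = 0  t=1,i=11
  #..#. -> .   bit 18 = 0  t=3,i=9
  #...# -> #   bit 17 = 1  t=1,i=3
  #.... -> .   bit 16 = 0  t=0,i=14
  .#### -> #   bit 15 = 1  t=1,i=16
  .###. -> .   bit 14 = 0  t=0,i=8
  .##.# -> .   bit 13 = 0  t=0,i=3
  .##.. -> #   bit 12 = 1  t=0,i=12
  .#.## -> .   bit 11 = 0  t=0,i=6
  .#.#. -> .   bit 10 = 0  t=9,i=12
  .#..# -> .   bit 9 = 0  t=1,i=10
  .#... -> #   bit 8 = 1  t=1,i=6
  ..### -> .   bit 7 = 0  t=2,i=16
  ..##. -> .   bit 6 = 0  t=0,i=2
  ..#.# -> .   bit 5 = 0  t=3,i=10
  ..#.. -> #   bit 4 = 1  t=1,i=5
  ...## -> #   bit 3 = 1  t=0,i=1
  ...#. -> .   bit 2 = 0  t=1,i=4
  ....# -> #   bit 1 = 1  t=0,i=0
  ..... -> #   bit 0 = 1  t=0,i=15
  bits 11100011001000101001000100011011 = 3810693403

3810693403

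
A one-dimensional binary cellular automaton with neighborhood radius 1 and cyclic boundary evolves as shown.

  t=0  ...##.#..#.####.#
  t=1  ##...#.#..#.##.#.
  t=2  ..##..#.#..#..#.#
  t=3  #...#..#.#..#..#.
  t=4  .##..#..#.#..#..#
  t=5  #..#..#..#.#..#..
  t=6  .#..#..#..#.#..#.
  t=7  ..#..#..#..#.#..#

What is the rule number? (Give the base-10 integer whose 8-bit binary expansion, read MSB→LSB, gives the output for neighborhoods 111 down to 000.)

177

  nb ###: next=#  (t=0,i=12, bit7=1)
  nb ##.: next=.  (t=0,i=4, bit6=0)
  nb #.#: next=#  (t=0,i=5, bit5=1)
  nb #..: next=#  (t=0,i=0, bit4=1)
  nb .##: next=.  (t=0,i=3, bit3=0)
  nb .#.: next=.  (t=0,i=6, bit2=0)
  nb ..#: next=.  (t=0,i=2, bit1=0)
  nb ...: next=#  (t=0,i=1, bit0=1)
  bits 10110001 = 177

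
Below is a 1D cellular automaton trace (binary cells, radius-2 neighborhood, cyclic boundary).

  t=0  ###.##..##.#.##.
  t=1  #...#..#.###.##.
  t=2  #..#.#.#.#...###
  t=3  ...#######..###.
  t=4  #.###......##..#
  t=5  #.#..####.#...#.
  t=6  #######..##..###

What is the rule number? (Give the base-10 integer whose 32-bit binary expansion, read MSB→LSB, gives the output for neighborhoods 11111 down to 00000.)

100247213

  #####|.  b31=0 t=3,i=5
  ####.|.  b30=0 t=2,i=15
  ###.#|.  b29=0 t=0,i=2
  ###..|.  b28=0 t=2,i=0
  ##.##|.  b27=0 t=0,i=3
  ##.#.|#  b26=1 t=0,i=10
  ##..#|.  b25=0 t=0,i=6
  ##...|#  b24=1 t=3,i=15
  #.###|#  b23=1 t=0,i=0
  #.##.|#  b22=1 t=0,i=4
  #.#.#|#  b21=1 t=0,i=11
  #.#..|#  b20=1 t=1,i=0
  #..##|#  b19=1 t=0,i=7
  #..#.|.  b18=0 t=1,i=6
  #...#|.  b17=0 t=1,i=2
  #....|#  b16=1 t=3,i=0
  .####|#  b15=1 t=2,i=14
  .###.|.  b14=0 t=0,i=1
  .##.#|#  b13=1 t=0,i=9
  .##..|.  b12=0 t=0,i=5
  .#.##|.  b11=0 t=0,i=12
  .#.#.|#  b10=1 t=2,i=4
  .#..#|#  b9=1 t=1,i=5
  .#...|.  b8=0 t=1,i=1
  ..###|#  b7=1 t=2,i=13
  ..##.|.  b6=0 t=0,i=8
  ..#.#|#  b5=1 t=1,i=7
  ..#..|.  b4=0 t=1,i=4
  ...##|#  b3=1 t=2,i=12
  ...#.|#  b2=1 t=1,i=3
  ....#|.  b1=0 t=3,i=1
  .....|#  b0=1 t=4,i=7
  bits 00000101111110011010011010101101 = 100247213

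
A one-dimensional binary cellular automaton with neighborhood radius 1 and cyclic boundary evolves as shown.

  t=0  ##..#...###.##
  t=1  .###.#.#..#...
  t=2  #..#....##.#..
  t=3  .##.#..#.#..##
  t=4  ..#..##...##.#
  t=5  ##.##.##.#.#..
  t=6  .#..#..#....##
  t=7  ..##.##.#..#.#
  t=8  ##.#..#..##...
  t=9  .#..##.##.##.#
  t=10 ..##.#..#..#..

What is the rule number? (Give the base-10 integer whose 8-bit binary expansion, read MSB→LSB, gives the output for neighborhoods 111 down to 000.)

  nb ###: next=.  (t=0,i=0, bit7=0)
  nb ##.: next=#  (t=0,i=1, bit6=1)
  nb #.#: next=.  (t=0,i=11, bit5=0)
  nb #..: next=#  (t=0,i=2, bit4=1)
  nb .##: next=.  (t=0,i=8, bit3=0)
  nb .#.: next=.  (t=0,i=4, bit2=0)
  nb ..#: next=#  (t=0,i=3, bit1=1)
  nb ...: next=.  (t=0,i=6, bit0=0)
  bits 01010010 = 82

82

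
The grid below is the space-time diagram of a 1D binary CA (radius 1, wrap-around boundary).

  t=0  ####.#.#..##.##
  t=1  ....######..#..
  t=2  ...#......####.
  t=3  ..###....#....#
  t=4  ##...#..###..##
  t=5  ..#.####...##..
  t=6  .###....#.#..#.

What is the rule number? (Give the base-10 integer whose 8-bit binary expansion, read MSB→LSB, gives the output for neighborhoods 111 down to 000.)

54

  nb ###: next=.  (t=0,i=0, bit7=0)
  nb ##.: next=.  (t=0,i=3, bit6=0)
  nb #.#: next=#  (t=0,i=4, bit5=1)
  nb #..: next=#  (t=0,i=8, bit4=1)
  nb .##: next=.  (t=0,i=10, bit3=0)
  nb .#.: next=#  (t=0,i=5, bit2=1)
  nb ..#: next=#  (t=0,i=9, bit1=1)
  nb ...: next=.  (t=1,i=0, bit0=0)
  bits 00110110 = 54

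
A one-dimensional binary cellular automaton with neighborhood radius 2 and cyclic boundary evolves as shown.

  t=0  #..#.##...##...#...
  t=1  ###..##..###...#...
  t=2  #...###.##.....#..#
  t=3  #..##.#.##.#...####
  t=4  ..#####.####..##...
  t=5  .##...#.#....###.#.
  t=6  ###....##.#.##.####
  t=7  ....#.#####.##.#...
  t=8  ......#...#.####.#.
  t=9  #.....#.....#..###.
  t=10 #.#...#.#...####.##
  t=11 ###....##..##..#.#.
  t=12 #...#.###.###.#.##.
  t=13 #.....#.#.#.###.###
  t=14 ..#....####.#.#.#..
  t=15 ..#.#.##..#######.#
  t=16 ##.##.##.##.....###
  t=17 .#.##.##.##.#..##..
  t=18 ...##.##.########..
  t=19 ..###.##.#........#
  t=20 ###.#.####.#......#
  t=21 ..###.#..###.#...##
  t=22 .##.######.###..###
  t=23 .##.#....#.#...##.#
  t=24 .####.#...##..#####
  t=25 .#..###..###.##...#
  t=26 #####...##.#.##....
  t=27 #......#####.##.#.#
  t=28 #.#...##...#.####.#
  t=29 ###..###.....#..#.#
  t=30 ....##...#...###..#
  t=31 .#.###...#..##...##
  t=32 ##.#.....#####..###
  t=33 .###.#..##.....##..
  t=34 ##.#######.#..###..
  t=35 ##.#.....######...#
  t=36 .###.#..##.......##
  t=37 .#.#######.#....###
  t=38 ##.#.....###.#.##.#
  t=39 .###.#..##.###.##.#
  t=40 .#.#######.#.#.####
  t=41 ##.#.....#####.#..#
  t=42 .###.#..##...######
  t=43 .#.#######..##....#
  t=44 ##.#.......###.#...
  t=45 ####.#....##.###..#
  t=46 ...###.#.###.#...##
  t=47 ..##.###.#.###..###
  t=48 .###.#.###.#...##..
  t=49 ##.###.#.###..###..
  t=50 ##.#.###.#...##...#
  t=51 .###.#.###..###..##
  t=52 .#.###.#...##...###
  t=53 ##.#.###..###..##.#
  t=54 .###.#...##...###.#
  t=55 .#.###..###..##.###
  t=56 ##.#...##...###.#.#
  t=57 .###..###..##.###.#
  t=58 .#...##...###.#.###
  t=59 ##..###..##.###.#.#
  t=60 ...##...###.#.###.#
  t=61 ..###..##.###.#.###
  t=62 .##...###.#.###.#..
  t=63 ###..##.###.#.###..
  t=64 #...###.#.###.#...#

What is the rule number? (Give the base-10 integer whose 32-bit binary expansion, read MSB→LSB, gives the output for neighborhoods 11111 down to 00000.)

620574424

  nb #####: next=.  (t=3,i=17, bit31=0)
  nb ####.: next=.  (t=3,i=18, bit30=0)
  nb ###.#: next=#  (t=2,i=6, bit29=1)
  nb ###..: next=.  (t=1,i=2, bit28=0)
  nb ##.##: next=.  (t=2,i=7, bit27=0)
  nb ##.#.: next=#  (t=3,i=5, bit26=1)
  nb ##..#: next=.  (t=1,i=3, bit25=0)
  nb ##...: next=.  (t=0,i=7, bit24=0)
  nb #.###: next=#  (t=4,i=8, bit23=1)
  nb #.##.: next=#  (t=0,i=5, bit22=1)
  nb #.#.#: next=#  (t=3,i=6, bit21=1)
  nb #.#..: next=#  (t=3,i=11, bit20=1)
  nb #..##: next=#  (t=1,i=4, bit19=1)
  nb #..#.: next=#  (t=0,i=2, bit18=1)
  nb #...#: next=.  (t=0,i=8, bit17=0)
  nb #....: next=#  (t=2,i=11, bit16=1)
  nb .####: next=.  (t=3,i=16, bit15=0)
  nb .###.: next=.  (t=1,i=1, bit14=0)
  nb .##.#: next=#  (t=3,i=4, bit13=1)
  nb .##..: next=#  (t=0,i=6, bit12=1)
  nb .#.##: next=.  (t=0,i=4, bit11=0)
  nb .#.#.: next=#  (t=5,i=7, bit10=1)
  nb .#..#: next=#  (t=0,i=1, bit9=1)
  nb .#...: next=.  (t=0,i=16, bit8=0)
  nb ..###: next=#  (t=1,i=0, bit7=1)
  nb ..##.: next=#  (t=0,i=10, bit6=1)
  nb ..#.#: next=.  (t=0,i=3, bit5=0)
  nb ..#..: next=#  (t=0,i=0, bit4=1)
  nb ...##: next=#  (t=0,i=9, bit3=1)
  nb ...#.: next=.  (t=0,i=14, bit2=0)
  nb ....#: next=.  (t=2,i=13, bit1=0)
  nb .....: next=.  (t=2,i=12, bit0=0)
  bits 00100100111111010011011011011000 = 620574424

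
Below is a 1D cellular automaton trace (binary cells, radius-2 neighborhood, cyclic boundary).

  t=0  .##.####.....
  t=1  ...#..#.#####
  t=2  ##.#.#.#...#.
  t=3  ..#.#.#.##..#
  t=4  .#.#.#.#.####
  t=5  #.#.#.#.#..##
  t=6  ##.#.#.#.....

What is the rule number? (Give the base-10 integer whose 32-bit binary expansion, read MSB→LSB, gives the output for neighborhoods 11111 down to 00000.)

1862737171

  ##### -> .   bit 31 = 0  t=1,i=10
  ####. -> #   bit 30 = 1  t=0,i=6
  ###.# -> #   bit 29 = 1  t=4,i=12
  ###.. -> .   bit 28 = 0  t=0,i=7
  ##.## -> #   bit 27 = 1  t=0,i=3
  ##.#. -> #   bit 26 = 1  t=2,i=2
  ##..# -> #   bit 25 = 1  t=3,i=10
  ##... -> #   bit 24 = 1  t=0,i=8
  #.### -> .   bit 23 = 0  t=0,i=4
  #.##. -> .   bit 22 = 0  t=2,i=0
  #.#.# -> .   bit 21 = 0  t=2,i=3
  #.#.. -> .   bit 20 = 0  t=2,i=7
  #..## -> .   bit 19 = 0  t=5,i=10
  #..#. -> #   bit 18 = 1  t=1,i=5
  #...# -> #   bit 17 = 1  t=1,i=1
  #.... -> #   bit 16 = 1  t=0,i=9
  .#### -> .   bit 15 = 0  t=0,i=5
  .###. -> .   bit 14 = 0  t=5,i=12
  .##.# -> .   bit 13 = 0  t=0,i=2
  .##.. -> #   bit 12 = 1  t=3,i=9
  .#.## -> #   bit 11 = 1  t=1,i=7
  .#.#. -> #   bit 10 = 1  t=2,i=4
  .#..# -> .   bit 9 = 0  t=1,i=4
  .#... -> #   bit 8 = 1  t=2,i=8
  ..### -> .   bit 7 = 0  t=5,i=11
  ..##. -> .   bit 6 = 0  t=0,i=1
  ..#.# -> .   bit 5 = 0  t=1,i=6
  ..#.. -> #   bit 4 = 1  t=1,i=3
  ...## -> .   bit 3 = 0  t=0,i=0
  ...#. -> .   bit 2 = 0  t=1,i=2
  ....# -> #   bit 1 = 1  t=0,i=12
  ..... -> #   bit 0 = 1  t=0,i=10
  bits 01101111000001110001110100010011 = 1862737171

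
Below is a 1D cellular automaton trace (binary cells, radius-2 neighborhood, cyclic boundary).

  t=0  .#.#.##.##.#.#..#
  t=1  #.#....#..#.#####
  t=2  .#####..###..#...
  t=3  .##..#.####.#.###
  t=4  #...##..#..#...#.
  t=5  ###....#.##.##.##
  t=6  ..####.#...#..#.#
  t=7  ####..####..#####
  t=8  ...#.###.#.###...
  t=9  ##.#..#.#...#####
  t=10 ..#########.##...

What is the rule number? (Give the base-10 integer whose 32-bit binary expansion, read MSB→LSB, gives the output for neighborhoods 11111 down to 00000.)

488621987

  nb #####: next=.  (t=1,i=14, bit31=0)
  nb ####.: next=.  (t=1,i=16, bit30=0)
  nb ###.#: next=.  (t=1,i=0, bit29=0)
  nb ###..: next=#  (t=2,i=5, bit28=1)
  nb ##.##: next=#  (t=0,i=7, bit27=1)
  nb ##.#.: next=#  (t=0,i=10, bit26=1)
  nb ##..#: next=.  (t=2,i=6, bit25=0)
  nb ##...: next=#  (t=5,i=3, bit24=1)
  nb #.###: next=.  (t=1,i=12, bit23=0)
  nb #.##.: next=.  (t=0,i=5, bit22=0)
  nb #.#.#: next=.  (t=0,i=1, bit21=0)
  nb #.#..: next=#  (t=0,i=13, bit20=1)
  nb #..##: next=#  (t=2,i=7, bit19=1)
  nb #..#.: next=#  (t=0,i=15, bit18=1)
  nb #...#: next=#  (t=4,i=2, bit17=1)
  nb #....: next=#  (t=1,i=4, bit16=1)
  nb .####: next=#  (t=1,i=13, bit15=1)
  nb .###.: next=#  (t=2,i=9, bit14=1)
  nb .##.#: next=.  (t=0,i=6, bit13=0)
  nb .##..: next=.  (t=3,i=2, bit12=0)
  nb .#.##: next=.  (t=0,i=4, bit11=0)
  nb .#.#.: next=#  (t=0,i=0, bit10=1)
  nb .#..#: next=#  (t=0,i=14, bit9=1)
  nb .#...: next=#  (t=1,i=3, bit8=1)
  nb ..###: next=#  (t=2,i=1, bit7=1)
  nb ..##.: next=.  (t=4,i=4, bit6=0)
  nb ..#.#: next=#  (t=0,i=16, bit5=1)
  nb ..#..: next=.  (t=1,i=7, bit4=0)
  nb ...##: next=.  (t=2,i=0, bit3=0)
  nb ...#.: next=.  (t=1,i=6, bit2=0)
  nb ....#: next=#  (t=1,i=5, bit1=1)
  nb .....: next=#  (t=8,i=0, bit0=1)
  bits 00011101000111111100011110100011 = 488621987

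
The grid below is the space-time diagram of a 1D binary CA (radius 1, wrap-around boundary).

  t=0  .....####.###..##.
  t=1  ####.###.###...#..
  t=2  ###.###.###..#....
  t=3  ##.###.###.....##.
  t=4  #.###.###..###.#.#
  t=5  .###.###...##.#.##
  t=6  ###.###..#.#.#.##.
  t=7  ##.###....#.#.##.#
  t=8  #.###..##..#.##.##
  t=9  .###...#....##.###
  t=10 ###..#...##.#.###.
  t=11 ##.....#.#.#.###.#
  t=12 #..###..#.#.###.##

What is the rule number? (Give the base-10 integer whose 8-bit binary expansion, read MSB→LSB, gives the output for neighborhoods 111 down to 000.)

169

  nb ###: next=#  (t=0,i=6, bit7=1)
  nb ##.: next=.  (t=0,i=8, bit6=0)
  nb #.#: next=#  (t=0,i=9, bit5=1)
  nb #..: next=.  (t=0,i=13, bit4=0)
  nb .##: next=#  (t=0,i=5, bit3=1)
  nb .#.: next=.  (t=1,i=15, bit2=0)
  nb ..#: next=.  (t=0,i=4, bit1=0)
  nb ...: next=#  (t=0,i=0, bit0=1)
  bits 10101001 = 169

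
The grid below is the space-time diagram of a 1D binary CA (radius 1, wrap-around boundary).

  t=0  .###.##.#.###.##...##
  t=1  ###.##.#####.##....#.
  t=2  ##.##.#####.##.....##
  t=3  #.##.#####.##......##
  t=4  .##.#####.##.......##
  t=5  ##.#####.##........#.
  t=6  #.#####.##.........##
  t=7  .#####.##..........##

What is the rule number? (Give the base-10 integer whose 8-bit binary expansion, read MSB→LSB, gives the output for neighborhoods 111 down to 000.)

  [7] ### => #  t=0,i=2
  [6] ##. => .  t=0,i=3
  [5] #.# => #  t=0,i=0
  [4] #.. => .  t=0,i=16
  [3] .## => #  t=0,i=1
  [2] .#. => #  t=0,i=8
  [1] ..# => .  t=0,i=18
  [0] ... => .  t=0,i=17
  bits 10101100 = 172

172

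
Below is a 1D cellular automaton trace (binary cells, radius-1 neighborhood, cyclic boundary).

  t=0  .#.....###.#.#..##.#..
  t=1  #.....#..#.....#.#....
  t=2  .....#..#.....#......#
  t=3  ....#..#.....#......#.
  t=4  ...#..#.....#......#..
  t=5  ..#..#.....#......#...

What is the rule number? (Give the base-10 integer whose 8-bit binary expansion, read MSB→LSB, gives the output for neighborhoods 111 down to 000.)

66

  ###|.  b7=0 t=0,i=8
  ##.|#  b6=1 t=0,i=9
  #.#|.  b5=0 t=0,i=10
  #..|.  b4=0 t=0,i=2
  .##|.  b3=0 t=0,i=7
  .#.|.  b2=0 t=0,i=1
  ..#|#  b1=1 t=0,i=0
  ...|.  b0=0 t=0,i=3
  bits 01000010 = 66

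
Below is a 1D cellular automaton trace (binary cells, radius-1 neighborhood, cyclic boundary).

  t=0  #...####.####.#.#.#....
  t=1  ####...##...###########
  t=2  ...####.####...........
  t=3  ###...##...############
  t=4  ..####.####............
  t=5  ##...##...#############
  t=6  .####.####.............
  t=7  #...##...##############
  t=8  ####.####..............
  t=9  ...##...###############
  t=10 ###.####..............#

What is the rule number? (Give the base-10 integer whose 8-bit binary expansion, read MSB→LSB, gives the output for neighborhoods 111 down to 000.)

  [7] ### => .  t=0,i=5
  [6] ##. => #  t=0,i=7
  [5] #.# => #  t=0,i=8
  [4] #.. => #  t=0,i=1
  [3] .## => .  t=0,i=4
  [2] .#. => #  t=0,i=0
  [1] ..# => #  t=0,i=3
  [0] ... => #  t=0,i=2
  bits 01110111 = 119

119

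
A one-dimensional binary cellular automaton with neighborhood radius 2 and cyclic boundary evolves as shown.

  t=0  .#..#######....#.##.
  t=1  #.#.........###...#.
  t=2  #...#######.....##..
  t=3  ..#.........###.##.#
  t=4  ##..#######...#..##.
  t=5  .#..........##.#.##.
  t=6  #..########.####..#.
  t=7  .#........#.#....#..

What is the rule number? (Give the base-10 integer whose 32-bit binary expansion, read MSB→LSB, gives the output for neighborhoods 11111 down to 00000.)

  #####|.  b31=0 t=0,i=6
  ####.|.  b30=0 t=0,i=9
  ###.#|#  b29=1 t=3,i=14
  ###..|.  b28=0 t=0,i=10
  ##.##|.  b27=0 t=3,i=15
  ##.#.|#  b26=1 t=3,i=18
  ##..#|.  b25=0 t=0,i=19
  ##...|.  b24=0 t=0,i=11
  #.###|#  b23=1 t=6,i=12
  #.##.|.  b22=0 t=0,i=17
  #.#.#|#  b21=1 t=1,i=0
  #.#..|.  b20=0 t=1,i=2
  #..##|.  b19=0 t=0,i=3
  #..#.|#  b18=1 t=0,i=0
  #...#|#  b17=1 t=1,i=16
  #....|#  b16=1 t=0,i=12
  .####|.  b15=0 t=0,i=5
  .###.|.  b14=0 t=1,i=13
  .##.#|#  b13=1 t=3,i=17
  .##..|#  b12=1 t=0,i=18
  .#.##|.  b11=0 t=0,i=16
  .#.#.|.  b10=0 t=1,i=1
  .#..#|#  b9=1 t=0,i=2
  .#...|.  b8=0 t=1,i=3
  ..###|.  b7=0 t=0,i=4
  ..##.|#  b6=1 t=2,i=16
  ..#.#|.  b5=0 t=0,i=15
  ..#..|.  b4=0 t=0,i=1
  ...##|.  b3=0 t=1,i=11
  ...#.|#  b2=1 t=0,i=14
  ....#|#  b1=1 t=0,i=13
  .....|#  b0=1 t=1,i=5
  bits 00100100101001110011001001000111 = 614937159

614937159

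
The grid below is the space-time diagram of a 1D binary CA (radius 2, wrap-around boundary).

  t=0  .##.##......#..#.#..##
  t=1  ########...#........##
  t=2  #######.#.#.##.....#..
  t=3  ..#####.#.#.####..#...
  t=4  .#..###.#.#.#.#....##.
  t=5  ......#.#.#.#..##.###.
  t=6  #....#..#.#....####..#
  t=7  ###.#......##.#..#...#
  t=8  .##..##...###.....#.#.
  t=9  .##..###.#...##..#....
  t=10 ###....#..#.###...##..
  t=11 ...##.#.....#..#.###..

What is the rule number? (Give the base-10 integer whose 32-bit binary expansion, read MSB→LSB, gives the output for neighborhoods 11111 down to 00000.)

  ##### -> #   bit 31 = 1  t=1,i=0
  ####. -> #   bit 30 = 1  t=1,i=6
  ###.# -> #   bit 29 = 1  t=2,i=6
  ###.. -> .   bit 28 = 0  t=1,i=7
  ##.## -> #   bit 27 = 1  t=0,i=0
  ##.#. -> .   bit 26 = 0  t=2,i=7
  ##..# -> .   bit 25 = 0  t=3,i=16
  ##... -> #   bit 24 = 1  t=0,i=6
  #.### -> #   bit 23 = 1  t=3,i=12
  #.##. -> #   bit 22 = 1  t=0,i=1
  #.#.# -> #   bit 21 = 1  t=2,i=8
  #.#.. -> .   bit 20 = 0  t=0,i=17
  #..## -> .   bit 19 = 0  t=0,i=19
  #..#. -> .   bit 18 = 0  t=0,i=14
  #...# -> .   bit 17 = 0  t=1,i=9
  #.... -> #   bit 16 = 1  t=0,i=7
  .#### -> .   bit 15 = 0  t=1,i=21
  .###. -> .   bit 14 = 0  t=4,i=5
  .##.# -> #   bit 13 = 1  t=0,i=2
  .##.. -> #   bit 12 = 1  t=0,i=5
  .#.## -> .   bit 11 = 0  t=2,i=11
  .#.#. -> .   bit 10 = 0  t=0,i=16
  .#..# -> .   bit 9 = 0  t=0,i=13
  .#... -> #   bit 8 = 1  t=1,i=12
  ..### -> .   bit 7 = 0  t=1,i=20
  ..##. -> #   bit 6 = 1  t=0,i=20
  ..#.# -> .   bit 5 = 0  t=0,i=15
  ..#.. -> .   bit 4 = 0  t=0,i=12
  ...## -> #   bit 3 = 1  t=1,i=19
  ...#. -> #   bit 2 = 1  t=0,i=11
  ....# -> .   bit 1 = 0  t=0,i=10
  ..... -> .   bit 0 = 0  t=0,i=8
  bits 11101001111000010011000101001100 = 3923849548

3923849548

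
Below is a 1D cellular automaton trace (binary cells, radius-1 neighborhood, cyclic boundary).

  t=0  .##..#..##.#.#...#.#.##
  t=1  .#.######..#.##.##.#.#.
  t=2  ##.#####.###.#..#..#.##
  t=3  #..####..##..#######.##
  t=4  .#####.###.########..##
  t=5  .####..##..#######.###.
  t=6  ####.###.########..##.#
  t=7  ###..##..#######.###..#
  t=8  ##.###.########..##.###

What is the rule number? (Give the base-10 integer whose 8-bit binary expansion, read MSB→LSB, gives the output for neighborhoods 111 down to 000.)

158

  [7] ### => #  t=1,i=4
  [6] ##. => .  t=0,i=2
  [5] #.# => .  t=0,i=0
  [4] #.. => #  t=0,i=3
  [3] .## => #  t=0,i=1
  [2] .#. => #  t=0,i=5
  [1] ..# => #  t=0,i=4
  [0] ... => .  t=0,i=15
  bits 10011110 = 158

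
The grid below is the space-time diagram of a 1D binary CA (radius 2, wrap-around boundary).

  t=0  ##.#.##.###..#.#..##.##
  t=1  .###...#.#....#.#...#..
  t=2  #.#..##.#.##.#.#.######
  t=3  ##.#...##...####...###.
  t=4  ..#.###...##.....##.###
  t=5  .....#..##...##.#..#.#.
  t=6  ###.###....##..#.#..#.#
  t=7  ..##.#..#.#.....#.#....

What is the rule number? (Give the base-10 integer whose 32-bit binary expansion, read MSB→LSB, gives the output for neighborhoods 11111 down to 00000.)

2887993117

  #####|#  b31=1 t=2,i=19
  ####.|.  b30=0 t=0,i=0
  ###.#|#  b29=1 t=0,i=1
  ###..|.  b28=0 t=0,i=10
  ##.##|#  b27=1 t=0,i=7
  ##.#.|#  b26=1 t=0,i=2
  ##..#|.  b25=0 t=0,i=11
  ##...|.  b24=0 t=1,i=4
  #.###|.  b23=0 t=0,i=8
  #.##.|.  b22=0 t=0,i=5
  #.#.#|#  b21=1 t=0,i=3
  #.#..|.  b20=0 t=0,i=15
  #..##|.  b19=0 t=0,i=17
  #..#.|.  b18=0 t=0,i=12
  #...#|#  b17=1 t=1,i=5
  #....|#  b16=1 t=1,i=11
  .####|.  b15=0 t=0,i=22
  .###.|#  b14=1 t=0,i=9
  .##.#|.  b13=0 t=0,i=6
  .##..|.  b12=0 t=3,i=8
  .#.##|.  b11=0 t=0,i=4
  .#.#.|#  b10=1 t=0,i=14
  .#..#|#  b9=1 t=0,i=16
  .#...|#  b8=1 t=1,i=10
  ..###|.  b7=0 t=1,i=1
  ..##.|.  b6=0 t=0,i=18
  ..#.#|.  b5=0 t=0,i=13
  ..#..|#  b4=1 t=1,i=20
  ...##|#  b3=1 t=1,i=0
  ...#.|#  b2=1 t=1,i=6
  ....#|.  b1=0 t=1,i=12
  .....|#  b0=1 t=4,i=14
  bits 10101100001000110100011100011101 = 2887993117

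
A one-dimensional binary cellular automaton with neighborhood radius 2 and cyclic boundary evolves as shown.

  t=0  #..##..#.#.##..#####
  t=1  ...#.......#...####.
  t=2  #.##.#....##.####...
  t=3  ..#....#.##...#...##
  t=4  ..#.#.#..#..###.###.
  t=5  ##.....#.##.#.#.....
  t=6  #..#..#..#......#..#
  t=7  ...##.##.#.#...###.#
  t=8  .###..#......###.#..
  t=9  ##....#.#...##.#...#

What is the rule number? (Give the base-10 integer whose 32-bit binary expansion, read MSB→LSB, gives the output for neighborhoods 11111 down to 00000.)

  [31] ##### => #  t=0,i=17
  [30] ####. => .  t=0,i=19
  [29] ###.# => #  t=4,i=14
  [28] ###.. => .  t=0,i=0
  [27] ##.## => .  t=2,i=12
  [26] ##.#. => .  t=2,i=4
  [25] ##..# => .  t=0,i=1
  [24] ##... => .  t=1,i=19
  [23] #.### => .  t=2,i=13
  [22] #.##. => #  t=0,i=11
  [21] #.#.# => .  t=0,i=9
  [20] #.#.. => .  t=2,i=5
  [19] #..## => .  t=0,i=2
  [18] #..#. => .  t=0,i=6
  [17] #...# => #  t=1,i=13
  [16] #.... => #  t=1,i=0
  [15] .#### => #  t=0,i=16
  [14] .###. => .  t=4,i=13
  [13] .##.# => .  t=2,i=3
  [12] .##.. => .  t=0,i=4
  [11] .#.## => .  t=0,i=10
  [10] .#.#. => .  t=0,i=8
  [9] .#..# => #  t=4,i=7
  [8] .#... => .  t=1,i=4
  [7] ..### => #  t=0,i=15
  [6] ..##. => #  t=0,i=3
  [5] ..#.# => .  t=0,i=7
  [4] ..#.. => #  t=1,i=3
  [3] ...## => #  t=1,i=14
  [2] ...#. => #  t=1,i=2
  [1] ....# => .  t=1,i=1
  [0] ..... => .  t=1,i=6
  bits 10100000010000111000001011011100 = 2688778972

2688778972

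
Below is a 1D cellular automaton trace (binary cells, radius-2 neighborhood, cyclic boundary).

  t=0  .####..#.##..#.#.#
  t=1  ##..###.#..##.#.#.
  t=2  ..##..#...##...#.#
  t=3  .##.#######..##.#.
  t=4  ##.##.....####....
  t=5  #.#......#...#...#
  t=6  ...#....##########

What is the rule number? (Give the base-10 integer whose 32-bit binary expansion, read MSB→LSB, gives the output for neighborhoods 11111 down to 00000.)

982388060

  #####|.  b31=0 t=3,i=6
  ####.|.  b30=0 t=0,i=3
  ###.#|#  b29=1 t=1,i=6
  ###..|#  b28=1 t=0,i=4
  ##.##|#  b27=1 t=3,i=3
  ##.#.|.  b26=0 t=1,i=7
  ##..#|#  b25=1 t=0,i=5
  ##...|.  b24=0 t=2,i=12
  #.###|#  b23=1 t=0,i=1
  #.##.|.  b22=0 t=0,i=9
  #.#.#|.  b21=0 t=0,i=15
  #.#..|.  b20=0 t=1,i=8
  #..##|#  b19=1 t=1,i=3
  #..#.|#  b18=1 t=0,i=6
  #...#|#  b17=1 t=2,i=8
  #....|.  b16=0 t=4,i=6
  .####|.  b15=0 t=0,i=2
  .###.|.  b14=0 t=1,i=5
  .##.#|.  b13=0 t=1,i=12
  .##..|.  b12=0 t=0,i=10
  .#.##|#  b11=1 t=0,i=0
  .#.#.|#  b10=1 t=0,i=14
  .#..#|.  b9=0 t=1,i=9
  .#...|#  b8=1 t=2,i=7
  ..###|.  b7=0 t=1,i=4
  ..##.|#  b6=1 t=1,i=11
  ..#.#|.  b5=0 t=0,i=7
  ..#..|#  b4=1 t=2,i=6
  ...##|#  b3=1 t=2,i=9
  ...#.|#  b2=1 t=2,i=14
  ....#|.  b1=0 t=4,i=8
  .....|.  b0=0 t=4,i=7
  bits 00111010100011100000110101011100 = 982388060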